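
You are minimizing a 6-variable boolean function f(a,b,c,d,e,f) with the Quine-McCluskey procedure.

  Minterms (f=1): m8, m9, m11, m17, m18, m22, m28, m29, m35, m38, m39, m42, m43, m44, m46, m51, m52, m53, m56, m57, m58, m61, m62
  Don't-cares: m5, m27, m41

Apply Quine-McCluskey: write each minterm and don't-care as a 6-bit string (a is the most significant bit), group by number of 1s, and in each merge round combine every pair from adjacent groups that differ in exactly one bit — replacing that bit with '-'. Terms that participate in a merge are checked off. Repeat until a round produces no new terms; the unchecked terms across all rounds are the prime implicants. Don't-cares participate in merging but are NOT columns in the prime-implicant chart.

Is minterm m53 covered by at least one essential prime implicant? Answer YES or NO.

Round 0: 000101 001000✓ 001001✓ 001011✓ 010001 010010✓ 010110✓ 011011✓ 011100✓ 011101✓ 100011✓ 100110✓ 100111✓ 101001✓ 101010✓ 101011✓ 101100✓ 101110✓ 110011✓ 110100✓ 110101✓ 111000✓ 111001✓ 111010✓ 111101✓ 111110✓
Round 1: -01001✓ -01011✓ -11101 0-1011 0010-1✓ 00100- 010-10 01110- 1-0011 1-1001 1-1010✓ 1-1110✓ 10-011 10-110 100-11 10011- 101-10✓ 1010-1✓ 10101- 1011-0 11-101 11010- 111-01 111-10✓ 1110-0 11100-
Round 2: -010-1 1-1-10
PIs = {-010-1, -11101, 0-1011, 000101, 00100-, 010-10, 010001, 01110-, 1-0011, 1-1-10, 1-1001, 10-011, 10-110, 100-11, 10011-, 10101-, 1011-0, 11-101, 11010-, 111-01, 1110-0, 11100-}
Coverage chart:
  m8: 00100- ←essential
  m9: -010-1,00100-
  m11: -010-1,0-1011
  m17: 010001 ←essential
  m18: 010-10 ←essential
  m22: 010-10 ←essential
  m28: 01110- ←essential
  m29: -11101,01110-
  m35: 1-0011,10-011,100-11
  m38: 10-110,10011-
  m39: 100-11,10011-
  m42: 1-1-10,10101-
  m43: -010-1,10-011,10101-
  m44: 1011-0 ←essential
  m46: 1-1-10,10-110,1011-0
  m51: 1-0011 ←essential
  m52: 11010- ←essential
  m53: 11-101,11010-
  m56: 1110-0,11100-
  m57: 1-1001,111-01,11100-
  m58: 1-1-10,1110-0
  m61: -11101,11-101,111-01
  m62: 1-1-10 ←essential
Essential: 00100-, 010-10, 010001, 01110-, 1-0011, 1-1-10, 1011-0, 11010-

YES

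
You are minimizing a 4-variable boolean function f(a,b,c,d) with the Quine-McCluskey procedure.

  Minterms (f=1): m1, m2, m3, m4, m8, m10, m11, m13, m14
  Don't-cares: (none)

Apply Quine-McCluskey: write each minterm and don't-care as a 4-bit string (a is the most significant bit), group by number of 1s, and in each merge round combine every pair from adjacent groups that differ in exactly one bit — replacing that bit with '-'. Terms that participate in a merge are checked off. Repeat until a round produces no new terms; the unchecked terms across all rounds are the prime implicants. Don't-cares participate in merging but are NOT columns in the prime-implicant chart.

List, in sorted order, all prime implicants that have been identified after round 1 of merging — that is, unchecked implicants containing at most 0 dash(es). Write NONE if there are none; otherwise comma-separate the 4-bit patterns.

Round 0: 0001✓ 0010✓ 0011✓ 0100 1000✓ 1010✓ 1011✓ 1101 1110✓
Round 1: -010✓ -011✓ 00-1 001-✓ 1-10 10-0 101-✓
Round 2: -01-
PIs = {-01-, 00-1, 0100, 1-10, 10-0, 1101}

0100, 1101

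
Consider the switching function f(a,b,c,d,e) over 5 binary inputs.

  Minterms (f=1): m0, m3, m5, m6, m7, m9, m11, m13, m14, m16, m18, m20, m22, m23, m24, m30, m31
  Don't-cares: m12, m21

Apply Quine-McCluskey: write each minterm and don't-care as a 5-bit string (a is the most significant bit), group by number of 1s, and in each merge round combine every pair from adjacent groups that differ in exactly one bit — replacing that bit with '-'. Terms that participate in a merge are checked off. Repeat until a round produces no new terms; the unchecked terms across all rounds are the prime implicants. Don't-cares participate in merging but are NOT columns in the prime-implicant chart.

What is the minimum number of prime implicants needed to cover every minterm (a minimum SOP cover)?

8

[col 0] 00000*, 00011*, 00101*, 00110*, 00111*, 01001*, 01011*, 01100*, 01101*, 01110*, 10000*, 10010*, 10100*, 10101*, 10110*, 10111*, 11000*, 11110*, 11111*
[col 1] -0000, -0101*, -0110*, -0111*, -1110*, 0-011, 0-101, 0-110*, 00-11, 001-1*, 0011-*, 01-01, 010-1, 011-0, 0110-, 1-000, 1-110*, 1-111*, 10-00*, 10-10*, 100-0*, 101-0*, 101-1*, 1010-*, 1011-*, 1111-*
[col 2] --110, -01-1, -011-, 1-11-, 10--0, 101--
Prime implicants: --110, -0000, -01-1, -011-, 0-011, 0-101, 00-11, 01-01, 010-1, 011-0, 0110-, 1-000, 1-11-, 10--0, 101--
PI chart (minterm → PIs covering it):
  0 | -0000  (sole → essential)
  3 | 0-011,00-11
  5 | -01-1,0-101
  6 | --110,-011-
  7 | -01-1,-011-,00-11
  9 | 01-01,010-1
  11 | 0-011,010-1
  13 | 0-101,01-01,0110-
  14 | --110,011-0
  16 | -0000,1-000,10--0
  18 | 10--0  (sole → essential)
  20 | 10--0,101--
  22 | --110,-011-,1-11-,10--0,101--
  23 | -01-1,-011-,1-11-,101--
  24 | 1-000  (sole → essential)
  30 | --110,1-11-
  31 | 1-11-  (sole → essential)
Essential prime implicants: -0000, 1-000, 1-11-, 10--0
Petrick residual → --110, -01-1, 0-011, 01-01
Minimum SOP uses 8 PIs: cde' + b'c'd'e' + b'ce + a'c'de + a'bd'e + ac'd'e' + acd + ab'e'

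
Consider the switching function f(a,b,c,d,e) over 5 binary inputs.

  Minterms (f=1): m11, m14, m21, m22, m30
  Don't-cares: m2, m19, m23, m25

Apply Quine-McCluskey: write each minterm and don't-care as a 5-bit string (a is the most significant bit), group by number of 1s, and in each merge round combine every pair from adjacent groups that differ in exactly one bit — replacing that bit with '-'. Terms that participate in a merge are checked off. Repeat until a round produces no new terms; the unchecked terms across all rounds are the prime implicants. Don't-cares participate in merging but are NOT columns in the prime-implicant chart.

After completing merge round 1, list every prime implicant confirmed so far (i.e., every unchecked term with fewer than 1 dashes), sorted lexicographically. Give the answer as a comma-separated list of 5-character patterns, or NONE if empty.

size-2^0 implicants → 00010  01011  01110(✓)  10011(✓)  10101(✓)  10110(✓)  10111(✓)  11001  11110(✓)
size-2^1 implicants → -1110  1-110  10-11  101-1  1011-
Unchecked terms (primes): -1110, 00010, 01011, 1-110, 10-11, 101-1, 1011-, 11001

00010, 01011, 11001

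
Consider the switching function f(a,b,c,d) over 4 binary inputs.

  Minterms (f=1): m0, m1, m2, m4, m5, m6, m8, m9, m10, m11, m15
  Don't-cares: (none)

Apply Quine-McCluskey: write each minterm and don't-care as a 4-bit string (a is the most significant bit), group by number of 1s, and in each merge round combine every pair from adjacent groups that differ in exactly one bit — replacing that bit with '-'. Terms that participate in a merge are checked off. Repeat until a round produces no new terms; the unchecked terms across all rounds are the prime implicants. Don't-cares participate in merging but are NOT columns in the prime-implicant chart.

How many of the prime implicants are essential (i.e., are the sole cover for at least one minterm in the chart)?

3

Round 0: 0000✓ 0001✓ 0010✓ 0100✓ 0101✓ 0110✓ 1000✓ 1001✓ 1010✓ 1011✓ 1111✓
Round 1: -000✓ -001✓ -010✓ 0-00✓ 0-01✓ 0-10✓ 00-0✓ 000-✓ 01-0✓ 010-✓ 1-11 10-0✓ 10-1✓ 100-✓ 101-✓
Round 2: -0-0 -00- 0--0 0-0- 10--
PIs = {-0-0, -00-, 0--0, 0-0-, 1-11, 10--}
Coverage chart:
  m0: -0-0,-00-,0--0,0-0-
  m1: -00-,0-0-
  m2: -0-0,0--0
  m4: 0--0,0-0-
  m5: 0-0- ←essential
  m6: 0--0 ←essential
  m8: -0-0,-00-,10--
  m9: -00-,10--
  m10: -0-0,10--
  m11: 1-11,10--
  m15: 1-11 ←essential
Essential: 0--0, 0-0-, 1-11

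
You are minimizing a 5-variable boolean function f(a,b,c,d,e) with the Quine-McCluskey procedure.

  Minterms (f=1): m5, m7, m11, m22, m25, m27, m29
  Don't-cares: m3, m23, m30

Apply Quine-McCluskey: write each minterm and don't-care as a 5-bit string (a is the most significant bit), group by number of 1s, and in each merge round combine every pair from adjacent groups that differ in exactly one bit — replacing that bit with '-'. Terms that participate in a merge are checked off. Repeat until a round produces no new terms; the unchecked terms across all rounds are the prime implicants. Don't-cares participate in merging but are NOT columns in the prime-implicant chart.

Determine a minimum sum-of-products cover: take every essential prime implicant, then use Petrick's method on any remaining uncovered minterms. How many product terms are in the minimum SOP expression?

4

[col 0] 00011*, 00101*, 00111*, 01011*, 10110*, 10111*, 11001*, 11011*, 11101*, 11110*
[col 1] -0111, -1011, 0-011, 00-11, 001-1, 1-110, 1011-, 11-01, 110-1
Prime implicants: -0111, -1011, 0-011, 00-11, 001-1, 1-110, 1011-, 11-01, 110-1
PI chart (minterm → PIs covering it):
  5 | 001-1  (sole → essential)
  7 | -0111,00-11,001-1
  11 | -1011,0-011
  22 | 1-110,1011-
  25 | 11-01,110-1
  27 | -1011,110-1
  29 | 11-01  (sole → essential)
Essential prime implicants: 001-1, 11-01
Petrick residual → -1011, 1-110
Minimum SOP uses 4 PIs: bc'de + a'b'ce + acde' + abd'e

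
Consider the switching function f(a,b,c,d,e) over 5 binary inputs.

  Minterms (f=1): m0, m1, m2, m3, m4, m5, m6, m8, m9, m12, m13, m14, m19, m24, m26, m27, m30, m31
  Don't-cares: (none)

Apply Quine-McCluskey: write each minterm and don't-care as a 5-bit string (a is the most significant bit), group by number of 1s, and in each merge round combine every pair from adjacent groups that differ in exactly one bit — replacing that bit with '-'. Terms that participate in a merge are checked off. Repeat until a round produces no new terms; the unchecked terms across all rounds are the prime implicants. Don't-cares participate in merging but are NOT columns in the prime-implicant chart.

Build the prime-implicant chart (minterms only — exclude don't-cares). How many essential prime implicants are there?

size-2^0 implicants → 00000(✓)  00001(✓)  00010(✓)  00011(✓)  00100(✓)  00101(✓)  00110(✓)  01000(✓)  01001(✓)  01100(✓)  01101(✓)  01110(✓)  10011(✓)  11000(✓)  11010(✓)  11011(✓)  11110(✓)  11111(✓)
size-2^1 implicants → -0011  -1000  -1110  0-000(✓)  0-001(✓)  0-100(✓)  0-101(✓)  0-110(✓)  00-00(✓)  00-01(✓)  00-10(✓)  000-0(✓)  000-1(✓)  0000-(✓)  0001-(✓)  001-0(✓)  0010-(✓)  01-00(✓)  01-01(✓)  0100-(✓)  011-0(✓)  0110-(✓)  1-011  11-10(✓)  11-11(✓)  110-0  1101-(✓)  1111-(✓)
size-2^2 implicants → 0--00(✓)  0--01(✓)  0-00-(✓)  0-1-0  0-10-(✓)  00--0  00-0-(✓)  000--  01-0-(✓)  11-1-
size-2^3 implicants → 0--0-
Unchecked terms (primes): -0011, -1000, -1110, 0--0-, 0-1-0, 00--0, 000--, 1-011, 11-1-, 110-0
Minterm coverage:
  m0 ⊆ 0--0-,00--0,000--
  m1 ⊆ 0--0-,000--
  m2 ⊆ 00--0,000--
  m3 ⊆ -0011,000--
  m4 ⊆ 0--0-,0-1-0,00--0
  m5 ⊆ 0--0- [E]
  m6 ⊆ 0-1-0,00--0
  m8 ⊆ -1000,0--0-
  m9 ⊆ 0--0- [E]
  m12 ⊆ 0--0-,0-1-0
  m13 ⊆ 0--0- [E]
  m14 ⊆ -1110,0-1-0
  m19 ⊆ -0011,1-011
  m24 ⊆ -1000,110-0
  m26 ⊆ 11-1-,110-0
  m27 ⊆ 1-011,11-1-
  m30 ⊆ -1110,11-1-
  m31 ⊆ 11-1- [E]
E = {0--0-, 11-1-}

2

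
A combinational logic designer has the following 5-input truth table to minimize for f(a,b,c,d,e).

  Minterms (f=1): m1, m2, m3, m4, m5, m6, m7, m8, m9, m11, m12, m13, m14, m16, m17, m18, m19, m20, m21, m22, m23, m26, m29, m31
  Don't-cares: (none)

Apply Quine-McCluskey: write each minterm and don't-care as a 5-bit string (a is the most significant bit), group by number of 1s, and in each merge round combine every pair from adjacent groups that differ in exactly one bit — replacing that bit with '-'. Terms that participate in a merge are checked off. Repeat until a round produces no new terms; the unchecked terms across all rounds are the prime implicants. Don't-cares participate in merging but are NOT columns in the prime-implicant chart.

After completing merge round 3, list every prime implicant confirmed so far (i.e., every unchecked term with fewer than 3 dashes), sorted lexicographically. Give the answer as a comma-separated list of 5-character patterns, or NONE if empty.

size-2^0 implicants → 00001(✓)  00010(✓)  00011(✓)  00100(✓)  00101(✓)  00110(✓)  00111(✓)  01000(✓)  01001(✓)  01011(✓)  01100(✓)  01101(✓)  01110(✓)  10000(✓)  10001(✓)  10010(✓)  10011(✓)  10100(✓)  10101(✓)  10110(✓)  10111(✓)  11010(✓)  11101(✓)  11111(✓)
size-2^1 implicants → -0001(✓)  -0010(✓)  -0011(✓)  -0100(✓)  -0101(✓)  -0110(✓)  -0111(✓)  -1101(✓)  0-001(✓)  0-011(✓)  0-100(✓)  0-101(✓)  0-110(✓)  00-01(✓)  00-10(✓)  00-11(✓)  000-1(✓)  0001-(✓)  001-0(✓)  001-1(✓)  0010-(✓)  0011-(✓)  01-00(✓)  01-01(✓)  010-1(✓)  0100-(✓)  011-0(✓)  0110-(✓)  1-010  1-101(✓)  1-111(✓)  10-00(✓)  10-01(✓)  10-10(✓)  10-11(✓)  100-0(✓)  100-1(✓)  1000-(✓)  1001-(✓)  101-0(✓)  101-1(✓)  1010-(✓)  1011-(✓)  111-1(✓)
size-2^2 implicants → --101  -0-01(✓)  -0-10(✓)  -0-11(✓)  -00-1(✓)  -001-(✓)  -01-0(✓)  -01-1(✓)  -010-(✓)  -011-(✓)  0--01  0-0-1  0-1-0  0-10-  00--1(✓)  00-1-(✓)  001--(✓)  01-0-  1-1-1  10--0(✓)  10--1(✓)  10-0-(✓)  10-1-(✓)  100--(✓)  101--(✓)
size-2^3 implicants → -0--1  -0-1-  -01--  10---
Unchecked terms (primes): --101, -0--1, -0-1-, -01--, 0--01, 0-0-1, 0-1-0, 0-10-, 01-0-, 1-010, 1-1-1, 10---

--101, 0--01, 0-0-1, 0-1-0, 0-10-, 01-0-, 1-010, 1-1-1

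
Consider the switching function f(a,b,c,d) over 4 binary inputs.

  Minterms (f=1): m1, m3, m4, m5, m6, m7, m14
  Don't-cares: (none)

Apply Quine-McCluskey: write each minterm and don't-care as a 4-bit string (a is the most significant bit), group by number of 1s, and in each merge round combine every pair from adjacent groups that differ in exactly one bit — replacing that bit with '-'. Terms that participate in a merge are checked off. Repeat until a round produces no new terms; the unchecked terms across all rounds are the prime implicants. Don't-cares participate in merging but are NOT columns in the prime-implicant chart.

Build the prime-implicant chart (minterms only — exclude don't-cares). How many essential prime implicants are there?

Round 0: 0001✓ 0011✓ 0100✓ 0101✓ 0110✓ 0111✓ 1110✓
Round 1: -110 0-01✓ 0-11✓ 00-1✓ 01-0✓ 01-1✓ 010-✓ 011-✓
Round 2: 0--1 01--
PIs = {-110, 0--1, 01--}
Coverage chart:
  m1: 0--1 ←essential
  m3: 0--1 ←essential
  m4: 01-- ←essential
  m5: 0--1,01--
  m6: -110,01--
  m7: 0--1,01--
  m14: -110 ←essential
Essential: -110, 0--1, 01--

3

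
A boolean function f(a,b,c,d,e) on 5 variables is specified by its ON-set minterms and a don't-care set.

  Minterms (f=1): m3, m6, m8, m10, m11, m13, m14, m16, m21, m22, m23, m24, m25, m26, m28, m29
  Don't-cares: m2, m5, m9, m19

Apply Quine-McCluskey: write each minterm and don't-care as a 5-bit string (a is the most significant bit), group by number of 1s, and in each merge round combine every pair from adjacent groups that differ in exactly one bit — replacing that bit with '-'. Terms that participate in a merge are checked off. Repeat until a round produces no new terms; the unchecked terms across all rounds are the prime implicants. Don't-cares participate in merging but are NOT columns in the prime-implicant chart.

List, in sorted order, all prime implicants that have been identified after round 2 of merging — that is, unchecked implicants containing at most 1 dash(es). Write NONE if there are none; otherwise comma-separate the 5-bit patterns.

-0011, -0110, 1-000, 10-11, 101-1, 1011-

size-2^0 implicants → 00010(✓)  00011(✓)  00101(✓)  00110(✓)  01000(✓)  01001(✓)  01010(✓)  01011(✓)  01101(✓)  01110(✓)  10000(✓)  10011(✓)  10101(✓)  10110(✓)  10111(✓)  11000(✓)  11001(✓)  11010(✓)  11100(✓)  11101(✓)
size-2^1 implicants → -0011  -0101(✓)  -0110  -1000(✓)  -1001(✓)  -1010(✓)  -1101(✓)  0-010(✓)  0-011(✓)  0-101(✓)  0-110(✓)  00-10(✓)  0001-(✓)  01-01(✓)  01-10(✓)  010-0(✓)  010-1(✓)  0100-(✓)  0101-(✓)  1-000  1-101(✓)  10-11  101-1  1011-  11-00(✓)  11-01(✓)  110-0(✓)  1100-(✓)  1110-(✓)
size-2^2 implicants → --101  -1-01  -10-0  -100-  0--10  0-01-  010--  11-0-
Unchecked terms (primes): --101, -0011, -0110, -1-01, -10-0, -100-, 0--10, 0-01-, 010--, 1-000, 10-11, 101-1, 1011-, 11-0-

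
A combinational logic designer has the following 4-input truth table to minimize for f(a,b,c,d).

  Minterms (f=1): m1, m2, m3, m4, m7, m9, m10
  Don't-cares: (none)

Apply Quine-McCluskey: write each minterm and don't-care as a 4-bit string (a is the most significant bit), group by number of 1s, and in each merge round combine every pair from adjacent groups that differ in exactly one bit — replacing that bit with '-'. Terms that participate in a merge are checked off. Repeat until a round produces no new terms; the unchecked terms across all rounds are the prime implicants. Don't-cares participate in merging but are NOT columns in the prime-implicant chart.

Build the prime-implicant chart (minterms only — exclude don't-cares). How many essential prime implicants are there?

[col 0] 0001*, 0010*, 0011*, 0100, 0111*, 1001*, 1010*
[col 1] -001, -010, 0-11, 00-1, 001-
Prime implicants: -001, -010, 0-11, 00-1, 001-, 0100
PI chart (minterm → PIs covering it):
  1 | -001,00-1
  2 | -010,001-
  3 | 0-11,00-1,001-
  4 | 0100  (sole → essential)
  7 | 0-11  (sole → essential)
  9 | -001  (sole → essential)
  10 | -010  (sole → essential)
Essential prime implicants: -001, -010, 0-11, 0100

4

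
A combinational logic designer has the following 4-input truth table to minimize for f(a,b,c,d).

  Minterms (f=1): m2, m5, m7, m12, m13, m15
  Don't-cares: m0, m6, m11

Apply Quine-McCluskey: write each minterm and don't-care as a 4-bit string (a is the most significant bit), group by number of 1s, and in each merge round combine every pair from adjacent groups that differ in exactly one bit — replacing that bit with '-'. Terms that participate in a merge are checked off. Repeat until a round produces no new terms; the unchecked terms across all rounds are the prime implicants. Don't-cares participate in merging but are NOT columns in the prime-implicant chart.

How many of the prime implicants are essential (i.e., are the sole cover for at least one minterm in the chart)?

2

Round 0: 0000✓ 0010✓ 0101✓ 0110✓ 0111✓ 1011✓ 1100✓ 1101✓ 1111✓
Round 1: -101✓ -111✓ 0-10 00-0 01-1✓ 011- 1-11 11-1✓ 110-
Round 2: -1-1
PIs = {-1-1, 0-10, 00-0, 011-, 1-11, 110-}
Coverage chart:
  m2: 0-10,00-0
  m5: -1-1 ←essential
  m7: -1-1,011-
  m12: 110- ←essential
  m13: -1-1,110-
  m15: -1-1,1-11
Essential: -1-1, 110-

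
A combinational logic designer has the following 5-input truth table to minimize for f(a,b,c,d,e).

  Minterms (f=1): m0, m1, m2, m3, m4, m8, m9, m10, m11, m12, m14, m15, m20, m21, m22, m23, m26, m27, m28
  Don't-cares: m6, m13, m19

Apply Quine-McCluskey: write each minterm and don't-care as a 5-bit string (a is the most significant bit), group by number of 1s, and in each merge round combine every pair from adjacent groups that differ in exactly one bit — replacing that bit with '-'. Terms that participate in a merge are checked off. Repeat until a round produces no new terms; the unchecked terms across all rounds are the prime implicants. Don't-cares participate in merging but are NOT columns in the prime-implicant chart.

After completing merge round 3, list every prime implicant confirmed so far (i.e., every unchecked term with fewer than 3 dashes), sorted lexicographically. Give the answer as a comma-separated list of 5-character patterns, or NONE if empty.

--011, --100, -01-0, -101-, 10-11, 101--

size-2^0 implicants → 00000(✓)  00001(✓)  00010(✓)  00011(✓)  00100(✓)  00110(✓)  01000(✓)  01001(✓)  01010(✓)  01011(✓)  01100(✓)  01101(✓)  01110(✓)  01111(✓)  10011(✓)  10100(✓)  10101(✓)  10110(✓)  10111(✓)  11010(✓)  11011(✓)  11100(✓)
size-2^1 implicants → -0011(✓)  -0100(✓)  -0110(✓)  -1010(✓)  -1011(✓)  -1100(✓)  0-000(✓)  0-001(✓)  0-010(✓)  0-011(✓)  0-100(✓)  0-110(✓)  00-00(✓)  00-10(✓)  000-0(✓)  000-1(✓)  0000-(✓)  0001-(✓)  001-0(✓)  01-00(✓)  01-01(✓)  01-10(✓)  01-11(✓)  010-0(✓)  010-1(✓)  0100-(✓)  0101-(✓)  011-0(✓)  011-1(✓)  0110-(✓)  0111-(✓)  1-011(✓)  1-100(✓)  10-11  101-0(✓)  101-1(✓)  1010-(✓)  1011-(✓)  1101-(✓)
size-2^2 implicants → --011  --100  -01-0  -101-  0--00(✓)  0--10(✓)  0-0-0(✓)  0-0-1(✓)  0-00-(✓)  0-01-(✓)  0-1-0(✓)  00--0(✓)  000--(✓)  01--0(✓)  01--1(✓)  01-0-(✓)  01-1-(✓)  010--(✓)  011--(✓)  101--
size-2^3 implicants → 0---0  0-0--  01---
Unchecked terms (primes): --011, --100, -01-0, -101-, 0---0, 0-0--, 01---, 10-11, 101--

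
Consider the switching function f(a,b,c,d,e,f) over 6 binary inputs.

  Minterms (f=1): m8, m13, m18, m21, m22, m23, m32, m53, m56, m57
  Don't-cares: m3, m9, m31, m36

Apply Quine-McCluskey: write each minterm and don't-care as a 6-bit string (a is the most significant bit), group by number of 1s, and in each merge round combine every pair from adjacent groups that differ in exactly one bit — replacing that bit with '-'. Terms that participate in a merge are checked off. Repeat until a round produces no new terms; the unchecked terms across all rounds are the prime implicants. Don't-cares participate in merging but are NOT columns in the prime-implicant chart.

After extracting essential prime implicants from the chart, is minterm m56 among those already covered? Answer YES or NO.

YES

size-2^0 implicants → 000011  001000(✓)  001001(✓)  001101(✓)  010010(✓)  010101(✓)  010110(✓)  010111(✓)  011111(✓)  100000(✓)  100100(✓)  110101(✓)  111000(✓)  111001(✓)
size-2^1 implicants → -10101  001-01  00100-  01-111  010-10  0101-1  01011-  100-00  11100-
Unchecked terms (primes): -10101, 000011, 001-01, 00100-, 01-111, 010-10, 0101-1, 01011-, 100-00, 11100-
Minterm coverage:
  m8 ⊆ 00100- [E]
  m13 ⊆ 001-01 [E]
  m18 ⊆ 010-10 [E]
  m21 ⊆ -10101,0101-1
  m22 ⊆ 010-10,01011-
  m23 ⊆ 01-111,0101-1,01011-
  m32 ⊆ 100-00 [E]
  m53 ⊆ -10101 [E]
  m56 ⊆ 11100- [E]
  m57 ⊆ 11100- [E]
E = {-10101, 001-01, 00100-, 010-10, 100-00, 11100-}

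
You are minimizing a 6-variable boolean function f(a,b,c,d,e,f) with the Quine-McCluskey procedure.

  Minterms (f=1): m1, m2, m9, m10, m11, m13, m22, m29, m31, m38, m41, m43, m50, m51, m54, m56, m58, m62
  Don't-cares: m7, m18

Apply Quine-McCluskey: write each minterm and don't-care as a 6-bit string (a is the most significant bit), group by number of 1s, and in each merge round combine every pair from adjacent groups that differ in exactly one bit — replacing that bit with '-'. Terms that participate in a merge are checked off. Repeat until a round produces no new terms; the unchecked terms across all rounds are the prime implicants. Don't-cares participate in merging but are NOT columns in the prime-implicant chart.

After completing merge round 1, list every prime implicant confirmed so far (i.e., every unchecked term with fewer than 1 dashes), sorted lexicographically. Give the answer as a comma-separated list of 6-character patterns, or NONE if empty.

000111

[col 0] 000001*, 000010*, 000111, 001001*, 001010*, 001011*, 001101*, 010010*, 010110*, 011101*, 011111*, 100110*, 101001*, 101011*, 110010*, 110011*, 110110*, 111000*, 111010*, 111110*
[col 1] -01001*, -01011*, -10010*, -10110*, 0-0010, 0-1101, 00-001, 00-010, 001-01, 0010-1*, 00101-, 010-10*, 0111-1, 1-0110, 1010-1*, 11-010*, 11-110*, 110-10*, 11001-, 111-10*, 1110-0
[col 2] -010-1, -10-10, 11--10
Prime implicants: -010-1, -10-10, 0-0010, 0-1101, 00-001, 00-010, 000111, 001-01, 00101-, 0111-1, 1-0110, 11--10, 11001-, 1110-0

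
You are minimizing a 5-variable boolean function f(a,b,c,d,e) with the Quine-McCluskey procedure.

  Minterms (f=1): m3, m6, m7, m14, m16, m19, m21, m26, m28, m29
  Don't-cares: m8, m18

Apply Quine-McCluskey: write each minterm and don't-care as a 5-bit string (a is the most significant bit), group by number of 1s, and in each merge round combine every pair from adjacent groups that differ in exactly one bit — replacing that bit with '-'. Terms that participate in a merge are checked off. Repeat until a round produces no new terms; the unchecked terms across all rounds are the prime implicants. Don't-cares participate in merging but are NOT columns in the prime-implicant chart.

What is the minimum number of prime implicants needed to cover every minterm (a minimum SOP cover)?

7

Round 0: 00011✓ 00110✓ 00111✓ 01000 01110✓ 10000✓ 10010✓ 10011✓ 10101✓ 11010✓ 11100✓ 11101✓
Round 1: -0011 0-110 00-11 0011- 1-010 1-101 100-0 1001- 1110-
PIs = {-0011, 0-110, 00-11, 0011-, 01000, 1-010, 1-101, 100-0, 1001-, 1110-}
Coverage chart:
  m3: -0011,00-11
  m6: 0-110,0011-
  m7: 00-11,0011-
  m14: 0-110 ←essential
  m16: 100-0 ←essential
  m19: -0011,1001-
  m21: 1-101 ←essential
  m26: 1-010 ←essential
  m28: 1110- ←essential
  m29: 1-101,1110-
Essential: 0-110, 1-010, 1-101, 100-0, 1110-
Petrick residual → -0011, 00-11
Min cover (7 terms): b'c'de + a'cde' + a'b'de + ac'de' + acd'e + ab'c'e' + abcd'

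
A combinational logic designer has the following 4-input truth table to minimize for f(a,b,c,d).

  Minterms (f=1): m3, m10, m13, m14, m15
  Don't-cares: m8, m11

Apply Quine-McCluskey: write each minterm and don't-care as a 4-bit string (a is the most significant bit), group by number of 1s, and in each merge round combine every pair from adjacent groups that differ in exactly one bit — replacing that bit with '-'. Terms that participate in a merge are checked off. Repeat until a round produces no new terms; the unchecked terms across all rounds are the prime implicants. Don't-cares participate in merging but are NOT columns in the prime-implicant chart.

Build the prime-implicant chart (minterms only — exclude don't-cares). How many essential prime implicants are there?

3

Round 0: 0011✓ 1000✓ 1010✓ 1011✓ 1101✓ 1110✓ 1111✓
Round 1: -011 1-10✓ 1-11✓ 10-0 101-✓ 11-1 111-✓
Round 2: 1-1-
PIs = {-011, 1-1-, 10-0, 11-1}
Coverage chart:
  m3: -011 ←essential
  m10: 1-1-,10-0
  m13: 11-1 ←essential
  m14: 1-1- ←essential
  m15: 1-1-,11-1
Essential: -011, 1-1-, 11-1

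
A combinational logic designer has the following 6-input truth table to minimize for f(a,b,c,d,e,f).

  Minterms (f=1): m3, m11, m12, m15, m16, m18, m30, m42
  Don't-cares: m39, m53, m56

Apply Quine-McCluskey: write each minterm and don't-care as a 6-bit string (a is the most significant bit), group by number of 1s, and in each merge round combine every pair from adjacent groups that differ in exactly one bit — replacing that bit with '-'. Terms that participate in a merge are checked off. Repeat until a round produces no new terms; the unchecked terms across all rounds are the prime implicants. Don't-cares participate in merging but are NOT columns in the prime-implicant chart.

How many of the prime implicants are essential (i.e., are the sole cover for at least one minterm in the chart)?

Round 0: 000011✓ 001011✓ 001100 001111✓ 010000✓ 010010✓ 011110 100111 101010 110101 111000
Round 1: 00-011 001-11 0100-0
PIs = {00-011, 001-11, 001100, 0100-0, 011110, 100111, 101010, 110101, 111000}
Coverage chart:
  m3: 00-011 ←essential
  m11: 00-011,001-11
  m12: 001100 ←essential
  m15: 001-11 ←essential
  m16: 0100-0 ←essential
  m18: 0100-0 ←essential
  m30: 011110 ←essential
  m42: 101010 ←essential
Essential: 00-011, 001-11, 001100, 0100-0, 011110, 101010

6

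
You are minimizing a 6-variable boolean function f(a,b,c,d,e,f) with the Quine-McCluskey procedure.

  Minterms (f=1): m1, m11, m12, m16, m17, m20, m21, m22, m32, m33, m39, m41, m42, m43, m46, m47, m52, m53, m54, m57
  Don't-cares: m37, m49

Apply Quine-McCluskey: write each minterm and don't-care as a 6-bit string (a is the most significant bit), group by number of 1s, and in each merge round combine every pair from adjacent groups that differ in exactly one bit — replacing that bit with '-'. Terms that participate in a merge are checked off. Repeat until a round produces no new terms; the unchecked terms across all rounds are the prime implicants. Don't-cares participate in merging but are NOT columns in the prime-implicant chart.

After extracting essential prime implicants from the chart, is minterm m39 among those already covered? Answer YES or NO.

size-2^0 implicants → 000001(✓)  001011(✓)  001100  010000(✓)  010001(✓)  010100(✓)  010101(✓)  010110(✓)  100000(✓)  100001(✓)  100101(✓)  100111(✓)  101001(✓)  101010(✓)  101011(✓)  101110(✓)  101111(✓)  110001(✓)  110100(✓)  110101(✓)  110110(✓)  111001(✓)
size-2^1 implicants → -00001(✓)  -01011  -10001(✓)  -10100(✓)  -10101(✓)  -10110(✓)  0-0001(✓)  010-00(✓)  010-01(✓)  01000-(✓)  0101-0(✓)  01010-(✓)  1-0001(✓)  1-0101(✓)  1-1001(✓)  10-001(✓)  10-111  100-01(✓)  10000-  1001-1  101-10(✓)  101-11(✓)  1010-1  10101-(✓)  10111-(✓)  11-001(✓)  110-01(✓)  1101-0(✓)  11010-(✓)
size-2^2 implicants → --0001  -10-01  -101-0  -1010-  010-0-  1--001  1-0-01  101-1-
Unchecked terms (primes): --0001, -01011, -10-01, -101-0, -1010-, 001100, 010-0-, 1--001, 1-0-01, 10-111, 10000-, 1001-1, 101-1-, 1010-1
Minterm coverage:
  m1 ⊆ --0001 [E]
  m11 ⊆ -01011 [E]
  m12 ⊆ 001100 [E]
  m16 ⊆ 010-0- [E]
  m17 ⊆ --0001,-10-01,010-0-
  m20 ⊆ -101-0,-1010-,010-0-
  m21 ⊆ -10-01,-1010-,010-0-
  m22 ⊆ -101-0 [E]
  m32 ⊆ 10000- [E]
  m33 ⊆ --0001,1--001,1-0-01,10000-
  m39 ⊆ 10-111,1001-1
  m41 ⊆ 1--001,1010-1
  m42 ⊆ 101-1- [E]
  m43 ⊆ -01011,101-1-,1010-1
  m46 ⊆ 101-1- [E]
  m47 ⊆ 10-111,101-1-
  m52 ⊆ -101-0,-1010-
  m53 ⊆ -10-01,-1010-,1-0-01
  m54 ⊆ -101-0 [E]
  m57 ⊆ 1--001 [E]
E = {--0001, -01011, -101-0, 001100, 010-0-, 1--001, 10000-, 101-1-}

NO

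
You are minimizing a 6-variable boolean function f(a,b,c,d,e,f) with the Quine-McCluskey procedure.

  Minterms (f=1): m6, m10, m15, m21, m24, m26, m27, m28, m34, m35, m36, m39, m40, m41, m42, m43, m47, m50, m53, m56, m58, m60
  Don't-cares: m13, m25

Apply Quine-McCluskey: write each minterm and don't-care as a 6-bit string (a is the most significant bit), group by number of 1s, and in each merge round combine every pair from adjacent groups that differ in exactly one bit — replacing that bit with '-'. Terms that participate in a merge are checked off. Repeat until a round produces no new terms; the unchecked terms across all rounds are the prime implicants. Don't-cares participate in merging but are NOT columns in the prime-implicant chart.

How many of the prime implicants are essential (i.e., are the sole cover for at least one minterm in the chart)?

[col 0] 000110, 001010*, 001101*, 001111*, 010101*, 011000*, 011001*, 011010*, 011011*, 011100*, 100010*, 100011*, 100100, 100111*, 101000*, 101001*, 101010*, 101011*, 101111*, 110010*, 110101*, 111000*, 111010*, 111100*
[col 1] -01010*, -01111, -10101, -11000*, -11010*, -11100*, 0-1010*, 0011-1, 011-00*, 0110-0*, 0110-1*, 01100-*, 01101-*, 1-0010*, 1-1000*, 1-1010*, 10-010*, 10-011*, 10-111*, 100-11*, 10001-*, 101-11*, 1010-0*, 1010-1*, 10100-*, 10101-*, 11-010*, 111-00*, 1110-0*
[col 2] --1010, -11-00, -110-0, 0110--, 1--010, 1-10-0, 10--11, 10-01-, 1010--
Prime implicants: --1010, -01111, -10101, -11-00, -110-0, 000110, 0011-1, 0110--, 1--010, 1-10-0, 10--11, 10-01-, 100100, 1010--
PI chart (minterm → PIs covering it):
  6 | 000110  (sole → essential)
  10 | --1010  (sole → essential)
  15 | -01111,0011-1
  21 | -10101  (sole → essential)
  24 | -11-00,-110-0,0110--
  26 | --1010,-110-0,0110--
  27 | 0110--  (sole → essential)
  28 | -11-00  (sole → essential)
  34 | 1--010,10-01-
  35 | 10--11,10-01-
  36 | 100100  (sole → essential)
  39 | 10--11  (sole → essential)
  40 | 1-10-0,1010--
  41 | 1010--  (sole → essential)
  42 | --1010,1--010,1-10-0,10-01-,1010--
  43 | 10--11,10-01-,1010--
  47 | -01111,10--11
  50 | 1--010  (sole → essential)
  53 | -10101  (sole → essential)
  56 | -11-00,-110-0,1-10-0
  58 | --1010,-110-0,1--010,1-10-0
  60 | -11-00  (sole → essential)
Essential prime implicants: --1010, -10101, -11-00, 000110, 0110--, 1--010, 10--11, 100100, 1010--

9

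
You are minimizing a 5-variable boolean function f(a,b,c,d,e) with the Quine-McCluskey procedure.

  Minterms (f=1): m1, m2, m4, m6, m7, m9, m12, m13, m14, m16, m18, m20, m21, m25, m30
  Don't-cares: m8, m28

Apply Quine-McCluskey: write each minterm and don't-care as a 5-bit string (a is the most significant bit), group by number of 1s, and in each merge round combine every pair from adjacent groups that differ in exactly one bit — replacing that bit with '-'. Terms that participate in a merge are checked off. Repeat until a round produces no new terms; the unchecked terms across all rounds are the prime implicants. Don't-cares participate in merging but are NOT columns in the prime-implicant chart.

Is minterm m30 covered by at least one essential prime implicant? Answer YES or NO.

Round 0: 00001✓ 00010✓ 00100✓ 00110✓ 00111✓ 01000✓ 01001✓ 01100✓ 01101✓ 01110✓ 10000✓ 10010✓ 10100✓ 10101✓ 11001✓ 11100✓ 11110✓
Round 1: -0010 -0100✓ -1001 -1100✓ -1110✓ 0-001 0-100✓ 0-110✓ 00-10 001-0✓ 0011- 01-00✓ 01-01✓ 0100-✓ 011-0✓ 0110-✓ 1-100✓ 10-00 100-0 1010- 111-0✓
Round 2: --100 -11-0 0-1-0 01-0-
PIs = {--100, -0010, -1001, -11-0, 0-001, 0-1-0, 00-10, 0011-, 01-0-, 10-00, 100-0, 1010-}
Coverage chart:
  m1: 0-001 ←essential
  m2: -0010,00-10
  m4: --100,0-1-0
  m6: 0-1-0,00-10,0011-
  m7: 0011- ←essential
  m9: -1001,0-001,01-0-
  m12: --100,-11-0,0-1-0,01-0-
  m13: 01-0- ←essential
  m14: -11-0,0-1-0
  m16: 10-00,100-0
  m18: -0010,100-0
  m20: --100,10-00,1010-
  m21: 1010- ←essential
  m25: -1001 ←essential
  m30: -11-0 ←essential
Essential: -1001, -11-0, 0-001, 0011-, 01-0-, 1010-

YES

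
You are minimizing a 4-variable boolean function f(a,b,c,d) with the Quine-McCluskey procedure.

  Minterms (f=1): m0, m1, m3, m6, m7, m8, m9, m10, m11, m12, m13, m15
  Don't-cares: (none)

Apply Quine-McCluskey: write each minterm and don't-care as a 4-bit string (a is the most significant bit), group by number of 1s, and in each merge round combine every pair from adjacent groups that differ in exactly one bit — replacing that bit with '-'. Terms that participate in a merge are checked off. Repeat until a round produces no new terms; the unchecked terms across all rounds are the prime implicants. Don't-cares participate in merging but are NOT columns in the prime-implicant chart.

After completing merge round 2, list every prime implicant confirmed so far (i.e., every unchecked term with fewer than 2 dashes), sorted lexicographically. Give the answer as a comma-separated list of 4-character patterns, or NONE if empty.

[col 0] 0000*, 0001*, 0011*, 0110*, 0111*, 1000*, 1001*, 1010*, 1011*, 1100*, 1101*, 1111*
[col 1] -000*, -001*, -011*, -111*, 0-11*, 00-1*, 000-*, 011-, 1-00*, 1-01*, 1-11*, 10-0*, 10-1*, 100-*, 101-*, 11-1*, 110-*
[col 2] --11, -0-1, -00-, 1--1, 1-0-, 10--
Prime implicants: --11, -0-1, -00-, 011-, 1--1, 1-0-, 10--

011-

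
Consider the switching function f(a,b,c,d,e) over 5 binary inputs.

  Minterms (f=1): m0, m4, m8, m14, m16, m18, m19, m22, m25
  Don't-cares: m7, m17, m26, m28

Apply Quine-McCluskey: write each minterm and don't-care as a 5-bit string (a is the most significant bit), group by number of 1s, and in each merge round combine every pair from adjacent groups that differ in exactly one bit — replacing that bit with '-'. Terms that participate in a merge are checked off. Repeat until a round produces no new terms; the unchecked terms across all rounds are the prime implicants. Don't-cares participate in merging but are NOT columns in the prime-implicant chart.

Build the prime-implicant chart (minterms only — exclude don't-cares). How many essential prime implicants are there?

Round 0: 00000✓ 00100✓ 00111 01000✓ 01110 10000✓ 10001✓ 10010✓ 10011✓ 10110✓ 11001✓ 11010✓ 11100
Round 1: -0000 0-000 00-00 1-001 1-010 10-10 100-0✓ 100-1✓ 1000-✓ 1001-✓
Round 2: 100--
PIs = {-0000, 0-000, 00-00, 00111, 01110, 1-001, 1-010, 10-10, 100--, 11100}
Coverage chart:
  m0: -0000,0-000,00-00
  m4: 00-00 ←essential
  m8: 0-000 ←essential
  m14: 01110 ←essential
  m16: -0000,100--
  m18: 1-010,10-10,100--
  m19: 100-- ←essential
  m22: 10-10 ←essential
  m25: 1-001 ←essential
Essential: 0-000, 00-00, 01110, 1-001, 10-10, 100--

6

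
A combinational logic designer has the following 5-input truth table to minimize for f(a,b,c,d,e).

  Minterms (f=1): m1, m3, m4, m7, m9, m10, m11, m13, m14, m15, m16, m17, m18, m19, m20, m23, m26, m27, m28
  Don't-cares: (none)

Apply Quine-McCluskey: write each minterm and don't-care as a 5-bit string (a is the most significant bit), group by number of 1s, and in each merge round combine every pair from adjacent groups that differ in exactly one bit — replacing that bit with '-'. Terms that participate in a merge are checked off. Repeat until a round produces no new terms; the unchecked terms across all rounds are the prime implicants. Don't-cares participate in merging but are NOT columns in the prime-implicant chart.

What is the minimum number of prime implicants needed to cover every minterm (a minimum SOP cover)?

8

[col 0] 00001*, 00011*, 00100*, 00111*, 01001*, 01010*, 01011*, 01101*, 01110*, 01111*, 10000*, 10001*, 10010*, 10011*, 10100*, 10111*, 11010*, 11011*, 11100*
[col 1] -0001*, -0011*, -0100, -0111*, -1010*, -1011*, 0-001*, 0-011*, 0-111*, 00-11*, 000-1*, 01-01*, 01-10*, 01-11*, 010-1*, 0101-*, 011-1*, 0111-*, 1-010*, 1-011*, 1-100, 10-00, 10-11*, 100-0*, 100-1*, 1000-*, 1001-*, 1101-*
[col 2] --011, -0-11, -00-1, -101-, 0--11, 0-0-1, 01--1, 01-1-, 1-01-, 100--
Prime implicants: --011, -0-11, -00-1, -0100, -101-, 0--11, 0-0-1, 01--1, 01-1-, 1-01-, 1-100, 10-00, 100--
PI chart (minterm → PIs covering it):
  1 | -00-1,0-0-1
  3 | --011,-0-11,-00-1,0--11,0-0-1
  4 | -0100  (sole → essential)
  7 | -0-11,0--11
  9 | 0-0-1,01--1
  10 | -101-,01-1-
  11 | --011,-101-,0--11,0-0-1,01--1,01-1-
  13 | 01--1  (sole → essential)
  14 | 01-1-  (sole → essential)
  15 | 0--11,01--1,01-1-
  16 | 10-00,100--
  17 | -00-1,100--
  18 | 1-01-,100--
  19 | --011,-0-11,-00-1,1-01-,100--
  20 | -0100,1-100,10-00
  23 | -0-11  (sole → essential)
  26 | -101-,1-01-
  27 | --011,-101-,1-01-
  28 | 1-100  (sole → essential)
Essential prime implicants: -0-11, -0100, 01--1, 01-1-, 1-100
Petrick residual → -00-1, -101-, 100--
Minimum SOP uses 8 PIs: b'de + b'c'e + b'cd'e' + bc'd + a'be + a'bd + acd'e' + ab'c'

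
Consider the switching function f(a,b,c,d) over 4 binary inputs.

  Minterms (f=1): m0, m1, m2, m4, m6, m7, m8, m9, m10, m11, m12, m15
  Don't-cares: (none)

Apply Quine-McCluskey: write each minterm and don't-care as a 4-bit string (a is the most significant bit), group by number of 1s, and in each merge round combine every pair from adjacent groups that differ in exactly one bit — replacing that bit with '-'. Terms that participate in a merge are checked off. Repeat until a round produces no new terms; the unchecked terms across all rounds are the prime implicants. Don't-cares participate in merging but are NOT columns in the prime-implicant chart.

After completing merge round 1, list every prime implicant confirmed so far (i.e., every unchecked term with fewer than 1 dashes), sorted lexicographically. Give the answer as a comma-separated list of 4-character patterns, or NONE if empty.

[col 0] 0000*, 0001*, 0010*, 0100*, 0110*, 0111*, 1000*, 1001*, 1010*, 1011*, 1100*, 1111*
[col 1] -000*, -001*, -010*, -100*, -111, 0-00*, 0-10*, 00-0*, 000-*, 01-0*, 011-, 1-00*, 1-11, 10-0*, 10-1*, 100-*, 101-*
[col 2] --00, -0-0, -00-, 0--0, 10--
Prime implicants: --00, -0-0, -00-, -111, 0--0, 011-, 1-11, 10--

NONE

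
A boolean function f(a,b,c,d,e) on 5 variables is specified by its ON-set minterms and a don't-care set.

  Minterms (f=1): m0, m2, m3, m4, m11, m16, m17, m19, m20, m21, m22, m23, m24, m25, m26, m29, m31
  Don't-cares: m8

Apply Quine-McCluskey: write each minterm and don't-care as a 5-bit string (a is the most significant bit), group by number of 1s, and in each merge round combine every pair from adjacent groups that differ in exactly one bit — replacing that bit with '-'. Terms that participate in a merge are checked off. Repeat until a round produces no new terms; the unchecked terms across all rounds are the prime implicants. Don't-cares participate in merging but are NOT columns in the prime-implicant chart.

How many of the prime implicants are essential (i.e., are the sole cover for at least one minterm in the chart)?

[col 0] 00000*, 00010*, 00011*, 00100*, 01000*, 01011*, 10000*, 10001*, 10011*, 10100*, 10101*, 10110*, 10111*, 11000*, 11001*, 11010*, 11101*, 11111*
[col 1] -0000*, -0011, -0100*, -1000*, 0-000*, 0-011, 00-00*, 000-0, 0001-, 1-000*, 1-001*, 1-101*, 1-111*, 10-00*, 10-01*, 10-11*, 100-1*, 1000-*, 101-0*, 101-1*, 1010-*, 1011-*, 11-01*, 110-0, 1100-*, 111-1*
[col 2] --000, -0-00, 1--01, 1-00-, 1-1-1, 10--1, 10-0-, 101--
Prime implicants: --000, -0-00, -0011, 0-011, 000-0, 0001-, 1--01, 1-00-, 1-1-1, 10--1, 10-0-, 101--, 110-0
PI chart (minterm → PIs covering it):
  0 | --000,-0-00,000-0
  2 | 000-0,0001-
  3 | -0011,0-011,0001-
  4 | -0-00  (sole → essential)
  11 | 0-011  (sole → essential)
  16 | --000,-0-00,1-00-,10-0-
  17 | 1--01,1-00-,10--1,10-0-
  19 | -0011,10--1
  20 | -0-00,10-0-,101--
  21 | 1--01,1-1-1,10--1,10-0-,101--
  22 | 101--  (sole → essential)
  23 | 1-1-1,10--1,101--
  24 | --000,1-00-,110-0
  25 | 1--01,1-00-
  26 | 110-0  (sole → essential)
  29 | 1--01,1-1-1
  31 | 1-1-1  (sole → essential)
Essential prime implicants: -0-00, 0-011, 1-1-1, 101--, 110-0

5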